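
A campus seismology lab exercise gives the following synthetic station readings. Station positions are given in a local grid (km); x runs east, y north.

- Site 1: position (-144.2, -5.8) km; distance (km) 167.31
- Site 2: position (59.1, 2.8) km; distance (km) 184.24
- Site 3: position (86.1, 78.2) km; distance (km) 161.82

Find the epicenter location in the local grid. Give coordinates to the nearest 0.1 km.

Circle about each station: (x + 144.2)² + (y + 5.8)² = 167.31²; (x − 59.1)² + (y − 2.8)² = 184.24²; (x − 86.1)² + (y − 78.2)² = 161.82².
Subtracting pairs of circle equations eliminates x²+y² and gives linear equations (the radical axes):
406.6 x + 17.2 y = -23278.37
460.6 x + 168.0 y = -5491.91
Solving the 2×2 system: x ≈ -63.2, y ≈ 140.6 km.
Check against Site 1 (with the unrounded x, y): √((x + 144.2)²+(y + 5.8)²) = 167.30 ≈ 167.31 km. ✓

(-63.2, 140.6)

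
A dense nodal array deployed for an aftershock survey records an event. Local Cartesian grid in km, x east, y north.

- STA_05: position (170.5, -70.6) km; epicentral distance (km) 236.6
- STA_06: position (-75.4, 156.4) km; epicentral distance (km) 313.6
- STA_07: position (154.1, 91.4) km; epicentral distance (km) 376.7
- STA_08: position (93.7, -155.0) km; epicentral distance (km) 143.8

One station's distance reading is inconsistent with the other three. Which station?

STA_07

Solve using three stations at a time. Using STA_05, STA_06, STA_08 (subtract circle equations pairwise → linear system) gives (x, y) ≈ (-50.1, -156.2).
Distances from that point to each station vs reported:
  STA_05: calculated 236.6 vs reported 236.6 → residual 0.0 km
  STA_06: calculated 313.6 vs reported 313.6 → residual 0.0 km
  STA_07: calculated 320.9 vs reported 376.7 → residual 55.8 km
  STA_08: calculated 143.8 vs reported 143.8 → residual 0.0 km
STA_05, STA_06, STA_08 are mutually consistent (residuals ≈ 0); STA_07 is off by 55.8 km.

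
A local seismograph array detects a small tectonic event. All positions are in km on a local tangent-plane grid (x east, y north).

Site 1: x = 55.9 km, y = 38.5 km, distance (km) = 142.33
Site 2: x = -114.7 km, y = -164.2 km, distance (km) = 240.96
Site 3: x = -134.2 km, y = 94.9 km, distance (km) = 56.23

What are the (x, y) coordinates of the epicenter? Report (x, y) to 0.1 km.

Circle about each station: (x − 55.9)² + (y − 38.5)² = 142.33²; (x + 114.7)² + (y + 164.2)² = 240.96²; (x + 134.2)² + (y − 94.9)² = 56.23².
Subtracting the Site 1 equation from the Site 2 and Site 3 equations removes the quadratic terms:
-341.2 x − 405.4 y = -2293.22
-380.2 x + 112.8 y = 39504.61
Solving the 2×2 system: x ≈ -81.8, y ≈ 74.5 km.
Check against Site 1 (with the unrounded x, y): √((x − 55.9)²+(y − 38.5)²) = 142.33 ≈ 142.33 km. ✓

x ≈ -81.8 km, y ≈ 74.5 km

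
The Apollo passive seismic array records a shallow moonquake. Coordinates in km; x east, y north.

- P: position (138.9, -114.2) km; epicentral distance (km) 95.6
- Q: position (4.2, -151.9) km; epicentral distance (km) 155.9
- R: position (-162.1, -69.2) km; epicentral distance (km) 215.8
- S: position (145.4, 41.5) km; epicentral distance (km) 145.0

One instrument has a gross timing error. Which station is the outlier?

Solve using three stations at a time. Using P, R, S (subtract circle equations pairwise → linear system) gives (x, y) ≈ (53.7, -70.8).
Distances from that point to each station vs reported:
  P: calculated 95.6 vs reported 95.6 → residual 0.0 km
  Q: calculated 95.0 vs reported 155.9 → residual 60.9 km
  R: calculated 215.8 vs reported 215.8 → residual 0.0 km
  S: calculated 145.0 vs reported 145.0 → residual 0.0 km
P, R, S are mutually consistent (residuals ≈ 0); Q is off by 60.9 km.

Q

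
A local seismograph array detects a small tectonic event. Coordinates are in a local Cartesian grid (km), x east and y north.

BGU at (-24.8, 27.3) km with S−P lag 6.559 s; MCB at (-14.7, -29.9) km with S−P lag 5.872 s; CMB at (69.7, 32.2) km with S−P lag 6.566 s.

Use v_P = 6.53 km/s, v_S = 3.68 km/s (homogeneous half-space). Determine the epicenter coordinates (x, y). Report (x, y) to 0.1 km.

Distance from S−P lag: d = Δt · v_P v_S / (v_P − v_S) = Δt · (6.53·3.68)/(6.53−3.68) ≈ 8.4317·Δt.
So d_BGU = 55.30, d_MCB = 49.51, d_CMB = 55.36 km.
Circle about each station: (x + 24.8)² + (y − 27.3)² = 55.30²; (x + 14.7)² + (y + 29.9)² = 49.51²; (x − 69.7)² + (y − 32.2)² = 55.36².
Subtracting the BGU equation from the MCB and CMB equations removes the quadratic terms:
20.2 x − 114.4 y = 356.62
189.0 x + 9.8 y = 4527.96
Solving the 2×2 system: x ≈ 23.9, y ≈ 1.1 km.

23.9 km east, 1.1 km north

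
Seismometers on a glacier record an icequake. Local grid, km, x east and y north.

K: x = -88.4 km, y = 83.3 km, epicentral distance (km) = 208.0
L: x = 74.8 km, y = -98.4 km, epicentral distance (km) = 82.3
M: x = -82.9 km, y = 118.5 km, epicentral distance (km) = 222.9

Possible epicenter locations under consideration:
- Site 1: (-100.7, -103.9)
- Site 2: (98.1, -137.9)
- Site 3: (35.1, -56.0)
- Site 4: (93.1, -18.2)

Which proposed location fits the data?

For each candidate, compare |candidate − station| to the reported distance:
Site 1: residuals K 20.4, L 93.3, M 0.2 → max 93.3 km
Site 2: residuals K 81.3, L 36.4, M 91.0 → max 91.0 km
Site 3: residuals K 21.8, L 24.2, M 12.2 → max 24.2 km
Site 4: residuals K 0.0, L 0.0, M 0.0 → max 0.0 km
Only Site 4 has all residuals ≈ 0.

Site 4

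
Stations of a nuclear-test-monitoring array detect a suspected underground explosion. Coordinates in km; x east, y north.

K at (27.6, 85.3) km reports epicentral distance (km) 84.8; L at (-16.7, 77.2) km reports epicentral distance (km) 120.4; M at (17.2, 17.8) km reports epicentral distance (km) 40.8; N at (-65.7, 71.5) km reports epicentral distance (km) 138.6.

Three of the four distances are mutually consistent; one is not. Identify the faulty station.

L

Solve using three stations at a time. Using K, M, N (subtract circle equations pairwise → linear system) gives (x, y) ≈ (56.2, 5.4).
Distances from that point to each station vs reported:
  K: calculated 84.8 vs reported 84.8 → residual 0.0 km
  L: calculated 102.3 vs reported 120.4 → residual 18.1 km
  M: calculated 40.9 vs reported 40.8 → residual 0.1 km
  N: calculated 138.6 vs reported 138.6 → residual 0.0 km
K, M, N are mutually consistent (residuals ≈ 0); L is off by 18.1 km.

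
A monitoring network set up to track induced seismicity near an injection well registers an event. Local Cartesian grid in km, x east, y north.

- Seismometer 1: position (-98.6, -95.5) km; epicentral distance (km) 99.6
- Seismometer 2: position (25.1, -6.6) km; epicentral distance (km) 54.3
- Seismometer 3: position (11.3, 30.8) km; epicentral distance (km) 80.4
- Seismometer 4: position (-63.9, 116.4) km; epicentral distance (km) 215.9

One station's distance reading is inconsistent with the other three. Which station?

Seismometer 4

Solve using three stations at a time. Using Seismometer 1, Seismometer 2, Seismometer 3 (subtract circle equations pairwise → linear system) gives (x, y) ≈ (-12.1, -46.1).
Distances from that point to each station vs reported:
  Seismometer 1: calculated 99.6 vs reported 99.6 → residual 0.0 km
  Seismometer 2: calculated 54.3 vs reported 54.3 → residual 0.0 km
  Seismometer 3: calculated 80.4 vs reported 80.4 → residual 0.0 km
  Seismometer 4: calculated 170.5 vs reported 215.9 → residual 45.4 km
Seismometer 1, Seismometer 2, Seismometer 3 are mutually consistent (residuals ≈ 0); Seismometer 4 is off by 45.4 km.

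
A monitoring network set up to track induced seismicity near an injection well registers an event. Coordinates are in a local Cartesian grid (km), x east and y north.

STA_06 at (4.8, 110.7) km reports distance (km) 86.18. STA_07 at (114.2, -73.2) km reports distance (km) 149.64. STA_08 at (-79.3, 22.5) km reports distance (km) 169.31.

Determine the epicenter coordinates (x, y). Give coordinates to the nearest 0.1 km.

Circle about each station: (x − 4.8)² + (y − 110.7)² = 86.18²; (x − 114.2)² + (y + 73.2)² = 149.64²; (x + 79.3)² + (y − 22.5)² = 169.31².
Subtracting the STA_06 equation from the STA_07 and STA_08 equations removes the quadratic terms:
218.8 x − 367.8 y = -8842.79
-168.2 x − 176.4 y = -26721.67
Solving the 2×2 system: x ≈ 82.3, y ≈ 73.0 km.

x ≈ 82.3 km, y ≈ 73.0 km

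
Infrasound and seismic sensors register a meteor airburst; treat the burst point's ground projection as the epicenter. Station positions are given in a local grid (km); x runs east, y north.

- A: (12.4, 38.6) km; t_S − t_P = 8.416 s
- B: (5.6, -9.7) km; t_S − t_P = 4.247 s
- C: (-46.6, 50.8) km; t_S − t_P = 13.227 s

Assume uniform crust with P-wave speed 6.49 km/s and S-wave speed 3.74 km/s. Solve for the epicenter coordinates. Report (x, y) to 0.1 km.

Distance from S−P lag: d = Δt · v_P v_S / (v_P − v_S) = Δt · (6.49·3.74)/(6.49−3.74) ≈ 8.8264·Δt.
So d_A = 74.28, d_B = 37.49, d_C = 116.75 km.
Circle about each station: (x − 12.4)² + (y − 38.6)² = 74.28²; (x − 5.6)² + (y + 9.7)² = 37.49²; (x + 46.6)² + (y − 50.8)² = 116.75².
Subtracting pairs of circle equations eliminates x²+y² and gives linear equations (the radical axes):
-13.6 x − 96.6 y = 2593.75
-118.0 x + 24.4 y = -5004.56
Solving the 2×2 system: x ≈ 35.8, y ≈ -31.9 km.

x ≈ 35.8 km, y ≈ -31.9 km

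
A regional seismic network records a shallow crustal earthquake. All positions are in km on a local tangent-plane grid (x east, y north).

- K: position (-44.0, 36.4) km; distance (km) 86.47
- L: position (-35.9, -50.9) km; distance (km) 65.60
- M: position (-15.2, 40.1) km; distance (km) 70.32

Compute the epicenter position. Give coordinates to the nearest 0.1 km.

Circle about each station: (x + 44.0)² + (y − 36.4)² = 86.47²; (x + 35.9)² + (y + 50.9)² = 65.60²; (x + 15.2)² + (y − 40.1)² = 70.32².
Subtracting pairs of circle equations eliminates x²+y² and gives linear equations (the radical axes):
16.2 x − 174.6 y = 3792.36
57.6 x + 7.4 y = 1110.25
Solving the 2×2 system: x ≈ 21.8, y ≈ -19.7 km.

(21.8, -19.7)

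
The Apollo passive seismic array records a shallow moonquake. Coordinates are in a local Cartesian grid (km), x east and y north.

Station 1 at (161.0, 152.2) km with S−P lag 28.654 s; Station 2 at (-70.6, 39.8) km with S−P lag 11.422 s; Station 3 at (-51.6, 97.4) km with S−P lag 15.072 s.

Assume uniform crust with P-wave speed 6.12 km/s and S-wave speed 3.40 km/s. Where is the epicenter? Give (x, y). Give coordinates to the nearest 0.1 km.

x ≈ 5.8 km, y ≈ -2.6 km

Distance from S−P lag: d = Δt · v_P v_S / (v_P − v_S) = Δt · (6.12·3.40)/(6.12−3.40) ≈ 7.6500·Δt.
So d_Station 1 = 219.20, d_Station 2 = 87.38, d_Station 3 = 115.30 km.
Circle about each station: (x − 161.0)² + (y − 152.2)² = 219.20²; (x + 70.6)² + (y − 39.8)² = 87.38²; (x + 51.6)² + (y − 97.4)² = 115.30².
Subtracting pairs of circle equations eliminates x²+y² and gives linear equations (the radical axes):
-463.2 x − 224.8 y = -2104.06
-425.2 x − 109.6 y = -2181.97
Solving the 2×2 system: x ≈ 5.8, y ≈ -2.6 km.
Check against Station 1 (with the unrounded x, y): √((x − 161.0)²+(y − 152.2)²) = 219.20 ≈ 219.20 km. ✓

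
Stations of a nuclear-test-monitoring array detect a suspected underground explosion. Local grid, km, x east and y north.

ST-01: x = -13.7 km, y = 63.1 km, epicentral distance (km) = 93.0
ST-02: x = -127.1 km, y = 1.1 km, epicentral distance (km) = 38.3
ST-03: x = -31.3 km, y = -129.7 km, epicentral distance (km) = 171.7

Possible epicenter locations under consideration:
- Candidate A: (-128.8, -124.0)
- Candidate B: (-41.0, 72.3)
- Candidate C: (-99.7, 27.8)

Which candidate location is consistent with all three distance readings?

For each candidate, compare |candidate − station| to the reported distance:
Candidate A: residuals ST-01 126.7, ST-02 86.8, ST-03 74.0 → max 126.7 km
Candidate B: residuals ST-01 64.2, ST-02 73.4, ST-03 30.5 → max 73.4 km
Candidate C: residuals ST-01 0.0, ST-02 0.0, ST-03 0.0 → max 0.0 km
Only Candidate C has all residuals ≈ 0.

Candidate C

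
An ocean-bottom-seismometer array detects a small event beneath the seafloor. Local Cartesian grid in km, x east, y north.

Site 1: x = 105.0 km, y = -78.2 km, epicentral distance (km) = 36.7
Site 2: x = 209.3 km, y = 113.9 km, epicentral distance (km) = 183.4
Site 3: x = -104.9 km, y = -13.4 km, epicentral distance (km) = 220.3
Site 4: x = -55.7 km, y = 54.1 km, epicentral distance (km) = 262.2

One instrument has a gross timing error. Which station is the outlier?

Solve using three stations at a time. Using Site 1, Site 2, Site 3 (subtract circle equations pairwise → linear system) gives (x, y) ≈ (113.5, -42.5).
Distances from that point to each station vs reported:
  Site 1: calculated 36.7 vs reported 36.7 → residual 0.0 km
  Site 2: calculated 183.4 vs reported 183.4 → residual 0.0 km
  Site 3: calculated 220.3 vs reported 220.3 → residual 0.0 km
  Site 4: calculated 194.8 vs reported 262.2 → residual 67.4 km
Site 1, Site 2, Site 3 are mutually consistent (residuals ≈ 0); Site 4 is off by 67.4 km.

Site 4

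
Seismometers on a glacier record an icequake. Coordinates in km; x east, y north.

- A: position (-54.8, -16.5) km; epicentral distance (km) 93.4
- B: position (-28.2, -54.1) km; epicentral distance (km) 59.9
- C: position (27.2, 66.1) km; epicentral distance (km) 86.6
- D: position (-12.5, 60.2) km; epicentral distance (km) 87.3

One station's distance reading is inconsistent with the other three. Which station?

A

Solve using three stations at a time. Using B, C, D (subtract circle equations pairwise → linear system) gives (x, y) ≈ (21.3, -20.3).
Distances from that point to each station vs reported:
  A: calculated 76.2 vs reported 93.4 → residual 17.2 km
  B: calculated 59.9 vs reported 59.9 → residual 0.0 km
  C: calculated 86.6 vs reported 86.6 → residual 0.0 km
  D: calculated 87.3 vs reported 87.3 → residual 0.0 km
B, C, D are mutually consistent (residuals ≈ 0); A is off by 17.2 km.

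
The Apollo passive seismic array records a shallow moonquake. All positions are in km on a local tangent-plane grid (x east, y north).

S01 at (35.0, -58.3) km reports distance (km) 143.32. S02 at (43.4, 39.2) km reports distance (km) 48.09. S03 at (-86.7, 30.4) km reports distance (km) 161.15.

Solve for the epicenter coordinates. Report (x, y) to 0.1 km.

Circle about each station: (x − 35.0)² + (y + 58.3)² = 143.32²; (x − 43.4)² + (y − 39.2)² = 48.09²; (x + 86.7)² + (y − 30.4)² = 161.15².
Subtracting the S01 equation from the S02 and S03 equations removes the quadratic terms:
16.8 x + 195.0 y = 17024.28
-243.4 x + 177.4 y = -1611.54
Solving the 2×2 system: x ≈ 66.1, y ≈ 81.6 km.

x ≈ 66.1 km, y ≈ 81.6 km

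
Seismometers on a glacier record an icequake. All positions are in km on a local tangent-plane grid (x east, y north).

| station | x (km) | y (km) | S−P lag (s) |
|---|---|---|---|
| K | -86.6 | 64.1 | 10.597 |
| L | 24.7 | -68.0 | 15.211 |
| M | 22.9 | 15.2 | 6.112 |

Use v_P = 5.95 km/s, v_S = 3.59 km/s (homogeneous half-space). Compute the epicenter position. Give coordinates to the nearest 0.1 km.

Distance from S−P lag: d = Δt · v_P v_S / (v_P − v_S) = Δt · (5.95·3.59)/(5.95−3.59) ≈ 9.0511·Δt.
So d_K = 95.91, d_L = 137.68, d_M = 55.32 km.
Circle about each station: (x + 86.6)² + (y − 64.1)² = 95.91²; (x − 24.7)² + (y + 68.0)² = 137.68²; (x − 22.9)² + (y − 15.2)² = 55.32².
Subtracting the K equation from the L and M equations removes the quadratic terms:
222.6 x − 264.2 y = -16131.33
219.0 x − 97.8 y = -4714.49
Solving the 2×2 system: x ≈ 9.2, y ≈ 68.8 km.
Check against K (with the unrounded x, y): √((x + 86.6)²+(y − 64.1)²) = 95.92 ≈ 95.91 km. ✓

9.2 km east, 68.8 km north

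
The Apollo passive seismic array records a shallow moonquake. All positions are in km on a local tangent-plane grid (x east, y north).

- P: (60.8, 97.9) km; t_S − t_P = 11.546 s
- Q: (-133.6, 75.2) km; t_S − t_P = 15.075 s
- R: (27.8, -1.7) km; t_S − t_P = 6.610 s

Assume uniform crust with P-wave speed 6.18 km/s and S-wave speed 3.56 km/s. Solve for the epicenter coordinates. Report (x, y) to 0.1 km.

Distance from S−P lag: d = Δt · v_P v_S / (v_P − v_S) = Δt · (6.18·3.56)/(6.18−3.56) ≈ 8.3973·Δt.
So d_P = 96.95, d_Q = 126.59, d_R = 55.51 km.
Circle about each station: (x − 60.8)² + (y − 97.9)² = 96.95²; (x + 133.6)² + (y − 75.2)² = 126.59²; (x − 27.8)² + (y + 1.7)² = 55.51².
Subtracting pairs of circle equations eliminates x²+y² and gives linear equations (the radical axes):
-388.8 x − 45.4 y = 3597.22
-66.0 x − 199.2 y = -6187.38
Solving the 2×2 system: x ≈ -13.4, y ≈ 35.5 km.
Check against P (with the unrounded x, y): √((x − 60.8)²+(y − 97.9)²) = 96.95 ≈ 96.95 km. ✓

(-13.4, 35.5)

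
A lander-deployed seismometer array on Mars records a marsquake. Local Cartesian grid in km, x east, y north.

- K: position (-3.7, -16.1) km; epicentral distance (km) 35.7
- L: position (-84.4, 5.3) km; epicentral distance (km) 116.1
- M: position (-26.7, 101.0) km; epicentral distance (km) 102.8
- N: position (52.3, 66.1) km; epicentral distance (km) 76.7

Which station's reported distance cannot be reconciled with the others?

Solve using three stations at a time. Using K, L, N (subtract circle equations pairwise → linear system) gives (x, y) ≈ (31.0, -7.6).
Distances from that point to each station vs reported:
  K: calculated 35.7 vs reported 35.7 → residual 0.0 km
  L: calculated 116.1 vs reported 116.1 → residual 0.0 km
  M: calculated 123.0 vs reported 102.8 → residual 20.2 km
  N: calculated 76.7 vs reported 76.7 → residual 0.0 km
K, L, N are mutually consistent (residuals ≈ 0); M is off by 20.2 km.

M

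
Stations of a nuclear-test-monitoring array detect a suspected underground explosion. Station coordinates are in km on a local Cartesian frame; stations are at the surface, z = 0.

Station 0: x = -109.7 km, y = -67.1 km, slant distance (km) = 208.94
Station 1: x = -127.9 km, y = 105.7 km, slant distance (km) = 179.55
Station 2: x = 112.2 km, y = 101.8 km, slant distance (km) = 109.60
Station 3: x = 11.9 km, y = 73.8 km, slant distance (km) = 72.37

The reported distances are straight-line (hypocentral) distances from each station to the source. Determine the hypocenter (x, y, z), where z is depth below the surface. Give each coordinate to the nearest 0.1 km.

x ≈ 33.7 km, y ≈ 68.4 km, depth ≈ 68.8 km

Each station gives a sphere (x−x_i)² + (y−y_i)² + z² = d_i² (stations at z=0).
Subtracting the Station 0 sphere from Station 1 and Station 2: z² cancels, leaving linear equations in x and y:
-36.4 x + 345.6 y = 22412.12
443.8 x + 337.8 y = 38059.34
Solving: x ≈ 33.696, y ≈ 68.399 km (keep extra digits for the depth step; rounded: 33.7, 68.4).
Then from the Station 0 sphere: z² = 208.94² − (x + 109.7)² − (y + 67.1)² with x = 33.696, y = 68.399, so z ≈ 68.801 ≈ 68.8 km.
Check against Station 3 (with the unrounded solution): distance 72.37 ≈ 72.37 km. ✓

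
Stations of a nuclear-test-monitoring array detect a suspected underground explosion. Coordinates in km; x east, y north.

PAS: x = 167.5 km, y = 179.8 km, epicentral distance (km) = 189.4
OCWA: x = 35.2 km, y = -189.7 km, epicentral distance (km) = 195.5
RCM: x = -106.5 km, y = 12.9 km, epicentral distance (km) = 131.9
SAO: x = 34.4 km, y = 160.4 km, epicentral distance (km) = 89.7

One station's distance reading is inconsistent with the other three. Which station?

Solve using three stations at a time. Using PAS, RCM, SAO (subtract circle equations pairwise → linear system) gives (x, y) ≈ (10.4, 73.9).
Distances from that point to each station vs reported:
  PAS: calculated 189.4 vs reported 189.4 → residual 0.0 km
  OCWA: calculated 264.8 vs reported 195.5 → residual 69.3 km
  RCM: calculated 131.9 vs reported 131.9 → residual 0.0 km
  SAO: calculated 89.7 vs reported 89.7 → residual 0.0 km
PAS, RCM, SAO are mutually consistent (residuals ≈ 0); OCWA is off by 69.3 km.

OCWA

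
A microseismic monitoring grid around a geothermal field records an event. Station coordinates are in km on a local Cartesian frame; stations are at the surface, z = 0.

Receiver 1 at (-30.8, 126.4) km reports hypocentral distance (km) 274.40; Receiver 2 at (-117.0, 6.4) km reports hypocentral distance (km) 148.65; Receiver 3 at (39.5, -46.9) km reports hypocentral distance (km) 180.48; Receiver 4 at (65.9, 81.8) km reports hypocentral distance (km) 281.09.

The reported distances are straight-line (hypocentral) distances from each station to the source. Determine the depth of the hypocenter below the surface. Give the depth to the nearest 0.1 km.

Each station gives a sphere (x−x_i)² + (y−y_i)² + z² = d_i² (stations at z=0).
Subtracting the Receiver 1 sphere from Receiver 2 and Receiver 3: z² cancels, leaving linear equations in x and y:
-172.4 x − 240.0 y = 50002.90
140.6 x − 346.6 y = 29556.59
Solving: x ≈ -109.494, y ≈ -129.692 km (keep extra digits for the depth step; rounded: -109.5, -129.7).
Then from the Receiver 1 sphere: z² = 274.40² − (x + 30.8)² − (y − 126.4)² with x = -109.494, y = -129.692, so z ≈ 59.325 ≈ 59.3 km.

59.3 km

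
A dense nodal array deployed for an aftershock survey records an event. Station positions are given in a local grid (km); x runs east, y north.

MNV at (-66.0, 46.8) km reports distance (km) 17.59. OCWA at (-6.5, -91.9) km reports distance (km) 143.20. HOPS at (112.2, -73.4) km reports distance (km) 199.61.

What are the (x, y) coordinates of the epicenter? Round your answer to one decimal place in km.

Circle about each station: (x + 66.0)² + (y − 46.8)² = 17.59²; (x + 6.5)² + (y + 91.9)² = 143.20²; (x − 112.2)² + (y + 73.4)² = 199.61².
Subtracting pairs of circle equations eliminates x²+y² and gives linear equations (the radical axes):
119.0 x − 277.4 y = -18255.21
356.4 x − 240.4 y = -28104.58
Solving the 2×2 system: x ≈ -48.5, y ≈ 45.0 km.

-48.5 km east, 45.0 km north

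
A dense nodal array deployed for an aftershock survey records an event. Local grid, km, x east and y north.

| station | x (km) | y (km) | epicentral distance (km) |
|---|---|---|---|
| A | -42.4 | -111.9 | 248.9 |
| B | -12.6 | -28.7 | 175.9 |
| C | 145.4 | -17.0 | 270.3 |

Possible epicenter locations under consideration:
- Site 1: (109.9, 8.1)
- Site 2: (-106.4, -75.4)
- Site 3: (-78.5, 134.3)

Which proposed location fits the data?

For each candidate, compare |candidate − station| to the reported distance:
Site 1: residuals A 55.0, B 48.0, C 226.8 → max 226.8 km
Site 2: residuals A 175.2, B 71.1, C 11.8 → max 175.2 km
Site 3: residuals A 0.1, B 0.1, C 0.1 → max 0.1 km
Only Site 3 has all residuals ≈ 0.

Site 3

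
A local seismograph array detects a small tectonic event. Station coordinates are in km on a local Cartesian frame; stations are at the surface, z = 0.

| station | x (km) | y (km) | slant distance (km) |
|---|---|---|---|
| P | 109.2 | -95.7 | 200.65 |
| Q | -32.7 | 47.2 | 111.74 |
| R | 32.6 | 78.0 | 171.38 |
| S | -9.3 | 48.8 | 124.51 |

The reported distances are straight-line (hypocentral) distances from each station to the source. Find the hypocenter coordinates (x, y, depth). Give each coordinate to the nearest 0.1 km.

x ≈ -79.2 km, y ≈ -43.7 km, depth ≈ 45.4 km

Each station gives a sphere (x−x_i)² + (y−y_i)² + z² = d_i² (stations at z=0).
Subtracting the P sphere from Q and R: z² cancels, leaving linear equations in x and y:
-283.8 x + 285.8 y = 9988.59
-153.2 x + 347.4 y = -3047.05
Solving: x ≈ -79.202, y ≈ -43.698 km (keep extra digits for the depth step; rounded: -79.2, -43.7).
Then from the P sphere: z² = 200.65² − (x − 109.2)² − (y + 95.7)² with x = -79.202, y = -43.698, so z ≈ 45.397 ≈ 45.4 km.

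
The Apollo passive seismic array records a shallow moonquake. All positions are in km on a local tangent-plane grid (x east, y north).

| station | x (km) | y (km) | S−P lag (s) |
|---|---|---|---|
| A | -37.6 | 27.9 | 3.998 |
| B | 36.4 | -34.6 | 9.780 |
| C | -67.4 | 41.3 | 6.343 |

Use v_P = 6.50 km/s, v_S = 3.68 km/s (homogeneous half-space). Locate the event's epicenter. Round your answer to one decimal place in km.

(-41.4, -5.8)

Distance from S−P lag: d = Δt · v_P v_S / (v_P − v_S) = Δt · (6.50·3.68)/(6.50−3.68) ≈ 8.4823·Δt.
So d_A = 33.91, d_B = 82.96, d_C = 53.80 km.
Circle about each station: (x + 37.6)² + (y − 27.9)² = 33.91²; (x − 36.4)² + (y + 34.6)² = 82.96²; (x + 67.4)² + (y − 41.3)² = 53.80².
Subtracting pairs of circle equations eliminates x²+y² and gives linear equations (the radical axes):
148.0 x − 125.0 y = -5402.52
-59.6 x + 26.8 y = 2311.73
Solving the 2×2 system: x ≈ -41.4, y ≈ -5.8 km.
Check against A (with the unrounded x, y): √((x + 37.6)²+(y − 27.9)²) = 33.90 ≈ 33.91 km. ✓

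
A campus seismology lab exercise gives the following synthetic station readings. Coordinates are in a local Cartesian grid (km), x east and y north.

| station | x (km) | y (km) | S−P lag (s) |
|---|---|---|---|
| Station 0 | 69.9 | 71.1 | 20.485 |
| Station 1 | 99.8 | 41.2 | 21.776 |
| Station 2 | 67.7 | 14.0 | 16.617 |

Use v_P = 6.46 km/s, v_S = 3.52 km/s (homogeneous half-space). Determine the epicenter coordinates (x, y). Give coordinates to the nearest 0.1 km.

x ≈ -53.8 km, y ≈ -27.9 km

Distance from S−P lag: d = Δt · v_P v_S / (v_P − v_S) = Δt · (6.46·3.52)/(6.46−3.52) ≈ 7.7344·Δt.
So d_Station 0 = 158.44, d_Station 1 = 168.42, d_Station 2 = 128.52 km.
Circle about each station: (x − 69.9)² + (y − 71.1)² = 158.44²; (x − 99.8)² + (y − 41.2)² = 168.42²; (x − 67.7)² + (y − 14.0)² = 128.52².
Subtracting pairs of circle equations eliminates x²+y² and gives linear equations (the radical axes):
59.8 x − 59.8 y = -1545.80
-4.4 x − 114.2 y = 3423.91
Solving the 2×2 system: x ≈ -53.8, y ≈ -27.9 km.
Check against Station 0 (with the unrounded x, y): √((x − 69.9)²+(y − 71.1)²) = 158.41 ≈ 158.44 km. ✓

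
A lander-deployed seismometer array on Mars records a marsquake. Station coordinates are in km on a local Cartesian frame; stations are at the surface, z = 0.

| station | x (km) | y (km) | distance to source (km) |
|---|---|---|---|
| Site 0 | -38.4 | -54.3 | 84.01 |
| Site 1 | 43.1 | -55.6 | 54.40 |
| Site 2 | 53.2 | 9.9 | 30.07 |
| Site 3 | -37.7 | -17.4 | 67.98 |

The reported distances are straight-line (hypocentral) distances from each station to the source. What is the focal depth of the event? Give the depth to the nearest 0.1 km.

depth ≈ 9.4 km

Each station gives a sphere (x−x_i)² + (y−y_i)² + z² = d_i² (stations at z=0).
Subtracting the Site 0 sphere from Site 1 and Site 2: z² cancels, leaving linear equations in x and y:
163.0 x − 2.6 y = 4624.24
183.2 x + 128.4 y = 4658.68
Solving: x ≈ 28.304, y ≈ -4.102 km (keep extra digits for the depth step; rounded: 28.3, -4.1).
Then from the Site 0 sphere: z² = 84.01² − (x + 38.4)² − (y + 54.3)² with x = 28.304, y = -4.102, so z ≈ 9.403 ≈ 9.4 km.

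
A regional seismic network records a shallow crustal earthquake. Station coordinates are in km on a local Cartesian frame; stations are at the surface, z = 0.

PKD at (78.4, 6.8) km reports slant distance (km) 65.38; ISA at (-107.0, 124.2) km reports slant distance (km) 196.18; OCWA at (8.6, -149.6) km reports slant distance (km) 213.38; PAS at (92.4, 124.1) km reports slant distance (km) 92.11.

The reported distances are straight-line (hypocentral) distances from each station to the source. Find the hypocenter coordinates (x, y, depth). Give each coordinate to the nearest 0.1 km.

(67.9, 49.6, 48.3)

Each station gives a sphere (x−x_i)² + (y−y_i)² + z² = d_i² (stations at z=0).
Subtracting the PKD sphere from ISA and OCWA: z² cancels, leaving linear equations in x and y:
-370.8 x + 234.8 y = -13530.21
-139.6 x − 312.8 y = -24995.16
Solving: x ≈ 67.900, y ≈ 49.605 km (keep extra digits for the depth step; rounded: 67.9, 49.6).
Then from the PKD sphere: z² = 65.38² − (x − 78.4)² − (y − 6.8)² with x = 67.900, y = 49.605, so z ≈ 48.291 ≈ 48.3 km.
Check against PAS (with the unrounded solution): distance 92.10 ≈ 92.11 km. ✓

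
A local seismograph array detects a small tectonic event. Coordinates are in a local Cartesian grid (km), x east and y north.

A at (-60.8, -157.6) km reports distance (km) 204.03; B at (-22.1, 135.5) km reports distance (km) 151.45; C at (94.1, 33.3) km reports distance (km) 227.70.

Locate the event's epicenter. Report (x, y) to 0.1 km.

Circle about each station: (x + 60.8)² + (y + 157.6)² = 204.03²; (x + 22.1)² + (y − 135.5)² = 151.45²; (x − 94.1)² + (y − 33.3)² = 227.70².
Subtracting the A equation from the B and C equations removes the quadratic terms:
77.4 x + 586.2 y = 9005.40
309.8 x + 381.8 y = -28789.75
Solving the 2×2 system: x ≈ -133.6, y ≈ 33.0 km.
Check against A (with the unrounded x, y): √((x + 60.8)²+(y + 157.6)²) = 204.03 ≈ 204.03 km. ✓

x ≈ -133.6 km, y ≈ 33.0 km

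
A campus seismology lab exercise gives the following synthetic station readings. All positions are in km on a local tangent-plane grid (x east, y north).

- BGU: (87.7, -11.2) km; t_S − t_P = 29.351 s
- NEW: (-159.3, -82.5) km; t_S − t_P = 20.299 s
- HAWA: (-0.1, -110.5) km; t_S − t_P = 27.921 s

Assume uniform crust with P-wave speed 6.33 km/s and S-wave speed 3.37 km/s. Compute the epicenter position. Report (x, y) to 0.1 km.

-112.8 km east, 56.2 km north

Distance from S−P lag: d = Δt · v_P v_S / (v_P − v_S) = Δt · (6.33·3.37)/(6.33−3.37) ≈ 7.2068·Δt.
So d_BGU = 211.53, d_NEW = 146.29, d_HAWA = 201.22 km.
Circle about each station: (x − 87.7)² + (y + 11.2)² = 211.53²; (x + 159.3)² + (y + 82.5)² = 146.29²; (x + 0.1)² + (y + 110.5)² = 201.22².
Subtracting pairs of circle equations eliminates x²+y² and gives linear equations (the radical axes):
-494.0 x − 142.6 y = 47710.19
-175.6 x − 198.6 y = 8648.98
Solving the 2×2 system: x ≈ -112.8, y ≈ 56.2 km.
Check against BGU (with the unrounded x, y): √((x − 87.7)²+(y + 11.2)²) = 211.52 ≈ 211.53 km. ✓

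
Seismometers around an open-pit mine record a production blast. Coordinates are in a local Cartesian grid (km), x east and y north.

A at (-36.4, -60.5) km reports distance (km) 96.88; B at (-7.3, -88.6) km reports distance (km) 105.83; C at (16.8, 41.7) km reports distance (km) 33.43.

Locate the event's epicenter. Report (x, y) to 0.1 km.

Circle about each station: (x + 36.4)² + (y + 60.5)² = 96.88²; (x + 7.3)² + (y + 88.6)² = 105.83²; (x − 16.8)² + (y − 41.7)² = 33.43².
Subtracting pairs of circle equations eliminates x²+y² and gives linear equations (the radical axes):
58.2 x − 56.2 y = 1103.79
106.4 x + 204.4 y = 5304.09
Solving the 2×2 system: x ≈ 29.3, y ≈ 10.7 km.

29.3 km east, 10.7 km north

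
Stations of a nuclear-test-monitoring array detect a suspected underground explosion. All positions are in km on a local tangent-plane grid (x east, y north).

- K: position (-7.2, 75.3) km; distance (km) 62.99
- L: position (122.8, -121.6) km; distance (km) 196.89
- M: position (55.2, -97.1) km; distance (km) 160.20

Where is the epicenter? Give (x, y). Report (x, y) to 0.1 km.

Circle about each station: (x + 7.2)² + (y − 75.3)² = 62.99²; (x − 122.8)² + (y + 121.6)² = 196.89²; (x − 55.2)² + (y + 97.1)² = 160.20².
Subtracting the K equation from the L and M equations removes the quadratic terms:
260.0 x − 393.8 y = -10653.46
124.8 x − 344.8 y = -14942.78
Solving the 2×2 system: x ≈ 54.6, y ≈ 63.1 km.

(54.6, 63.1)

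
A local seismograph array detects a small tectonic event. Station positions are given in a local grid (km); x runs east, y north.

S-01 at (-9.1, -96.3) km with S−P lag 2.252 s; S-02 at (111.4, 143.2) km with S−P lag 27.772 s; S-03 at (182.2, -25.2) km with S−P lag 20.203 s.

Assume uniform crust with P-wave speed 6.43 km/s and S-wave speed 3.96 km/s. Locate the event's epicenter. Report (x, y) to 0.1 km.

Distance from S−P lag: d = Δt · v_P v_S / (v_P − v_S) = Δt · (6.43·3.96)/(6.43−3.96) ≈ 10.3088·Δt.
So d_S-01 = 23.22, d_S-02 = 286.30, d_S-03 = 208.27 km.
Circle about each station: (x + 9.1)² + (y + 96.3)² = 23.22²; (x − 111.4)² + (y − 143.2)² = 286.30²; (x − 182.2)² + (y + 25.2)² = 208.27².
Subtracting the S-01 equation from the S-02 and S-03 equations removes the quadratic terms:
241.0 x + 479.0 y = -57868.82
382.6 x + 142.2 y = -18361.84
Solving the 2×2 system: x ≈ -3.8, y ≈ -118.9 km.

(-3.8, -118.9)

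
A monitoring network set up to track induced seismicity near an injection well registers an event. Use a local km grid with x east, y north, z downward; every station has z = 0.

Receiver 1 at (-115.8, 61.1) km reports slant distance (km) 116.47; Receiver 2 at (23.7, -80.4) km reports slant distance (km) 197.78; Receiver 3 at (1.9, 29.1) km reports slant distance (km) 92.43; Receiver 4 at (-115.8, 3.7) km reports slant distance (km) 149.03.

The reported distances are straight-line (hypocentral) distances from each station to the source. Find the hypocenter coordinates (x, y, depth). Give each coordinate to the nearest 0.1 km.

(-18.6, 107.7, 44.1)

Each station gives a sphere (x−x_i)² + (y−y_i)² + z² = d_i² (stations at z=0).
Subtracting the Receiver 1 sphere from Receiver 2 and Receiver 3: z² cancels, leaving linear equations in x and y:
279.0 x − 283.0 y = -35668.67
235.4 x − 64.0 y = -11270.47
Solving: x ≈ -18.595, y ≈ 107.705 km (keep extra digits for the depth step; rounded: -18.6, 107.7).
Then from the Receiver 1 sphere: z² = 116.47² − (x + 115.8)² − (y − 61.1)² with x = -18.595, y = 107.705, so z ≈ 44.096 ≈ 44.1 km.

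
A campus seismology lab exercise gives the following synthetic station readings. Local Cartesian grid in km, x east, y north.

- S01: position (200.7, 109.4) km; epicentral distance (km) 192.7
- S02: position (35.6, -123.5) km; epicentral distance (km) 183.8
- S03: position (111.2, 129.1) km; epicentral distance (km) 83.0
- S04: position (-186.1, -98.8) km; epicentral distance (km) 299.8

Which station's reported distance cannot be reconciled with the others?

S01

Solve using three stations at a time. Using S02, S03, S04 (subtract circle equations pairwise → linear system) gives (x, y) ≈ (70.0, 57.0).
Distances from that point to each station vs reported:
  S01: calculated 140.8 vs reported 192.7 → residual 51.9 km
  S02: calculated 183.8 vs reported 183.8 → residual 0.0 km
  S03: calculated 83.0 vs reported 83.0 → residual 0.0 km
  S04: calculated 299.8 vs reported 299.8 → residual 0.0 km
S02, S03, S04 are mutually consistent (residuals ≈ 0); S01 is off by 51.9 km.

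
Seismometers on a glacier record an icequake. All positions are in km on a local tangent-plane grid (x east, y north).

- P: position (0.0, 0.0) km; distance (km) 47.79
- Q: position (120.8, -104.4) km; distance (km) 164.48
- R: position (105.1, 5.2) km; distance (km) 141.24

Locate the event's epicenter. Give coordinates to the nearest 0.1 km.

Circle about each station: x² + y² = 47.79²; (x − 120.8)² + (y + 104.4)² = 164.48²; (x − 105.1)² + (y − 5.2)² = 141.24².
Subtracting pairs of circle equations eliminates x²+y² and gives linear equations (the radical axes):
241.6 x − 208.8 y = 722.21
210.2 x + 10.4 y = -6591.80
Solving the 2×2 system: x ≈ -29.5, y ≈ -37.6 km.

-29.5 km east, -37.6 km north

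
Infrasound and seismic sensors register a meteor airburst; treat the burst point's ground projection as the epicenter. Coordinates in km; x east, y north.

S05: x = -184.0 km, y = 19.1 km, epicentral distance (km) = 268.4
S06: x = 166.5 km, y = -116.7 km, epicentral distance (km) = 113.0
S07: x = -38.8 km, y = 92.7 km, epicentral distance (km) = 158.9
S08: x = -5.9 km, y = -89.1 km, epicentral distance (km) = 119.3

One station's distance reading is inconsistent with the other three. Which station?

S06

Solve using three stations at a time. Using S05, S07, S08 (subtract circle equations pairwise → linear system) gives (x, y) ≈ (82.9, -9.5).
Distances from that point to each station vs reported:
  S05: calculated 268.4 vs reported 268.4 → residual 0.0 km
  S06: calculated 136.0 vs reported 113.0 → residual 23.0 km
  S07: calculated 158.9 vs reported 158.9 → residual 0.0 km
  S08: calculated 119.2 vs reported 119.3 → residual 0.1 km
S05, S07, S08 are mutually consistent (residuals ≈ 0); S06 is off by 23.0 km.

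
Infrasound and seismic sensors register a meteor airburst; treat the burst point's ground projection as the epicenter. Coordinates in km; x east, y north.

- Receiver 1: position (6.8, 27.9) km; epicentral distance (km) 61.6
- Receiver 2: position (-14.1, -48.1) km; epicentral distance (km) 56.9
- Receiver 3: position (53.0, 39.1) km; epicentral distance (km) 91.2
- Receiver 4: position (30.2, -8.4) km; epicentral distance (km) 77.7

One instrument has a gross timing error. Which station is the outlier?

Solve using three stations at a time. Using Receiver 1, Receiver 2, Receiver 4 (subtract circle equations pairwise → linear system) gives (x, y) ≈ (-47.3, -1.8).
Distances from that point to each station vs reported:
  Receiver 1: calculated 61.7 vs reported 61.6 → residual 0.1 km
  Receiver 2: calculated 57.0 vs reported 56.9 → residual 0.1 km
  Receiver 3: calculated 108.3 vs reported 91.2 → residual 17.1 km
  Receiver 4: calculated 77.8 vs reported 77.7 → residual 0.1 km
Receiver 1, Receiver 2, Receiver 4 are mutually consistent (residuals ≈ 0); Receiver 3 is off by 17.1 km.

Receiver 3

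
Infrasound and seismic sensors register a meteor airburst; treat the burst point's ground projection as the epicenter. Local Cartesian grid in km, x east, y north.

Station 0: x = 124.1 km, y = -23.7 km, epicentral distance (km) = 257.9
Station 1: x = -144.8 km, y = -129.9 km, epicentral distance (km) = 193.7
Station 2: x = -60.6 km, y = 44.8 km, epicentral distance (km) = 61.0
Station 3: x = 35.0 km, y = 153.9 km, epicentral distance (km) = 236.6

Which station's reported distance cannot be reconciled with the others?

Station 3

Solve using three stations at a time. Using Station 0, Station 1, Station 2 (subtract circle equations pairwise → linear system) gives (x, y) ≈ (-119.1, 62.1).
Distances from that point to each station vs reported:
  Station 0: calculated 257.9 vs reported 257.9 → residual 0.0 km
  Station 1: calculated 193.7 vs reported 193.7 → residual 0.0 km
  Station 2: calculated 61.0 vs reported 61.0 → residual 0.0 km
  Station 3: calculated 179.4 vs reported 236.6 → residual 57.2 km
Station 0, Station 1, Station 2 are mutually consistent (residuals ≈ 0); Station 3 is off by 57.2 km.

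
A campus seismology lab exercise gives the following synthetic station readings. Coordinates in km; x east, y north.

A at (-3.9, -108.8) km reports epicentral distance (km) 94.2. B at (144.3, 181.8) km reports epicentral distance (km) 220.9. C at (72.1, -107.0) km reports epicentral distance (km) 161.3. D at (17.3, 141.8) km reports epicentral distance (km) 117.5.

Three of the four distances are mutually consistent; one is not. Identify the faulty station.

Solve using three stations at a time. Using B, C, D (subtract circle equations pairwise → linear system) gives (x, y) ≈ (-15.1, 28.8).
Distances from that point to each station vs reported:
  A: calculated 138.0 vs reported 94.2 → residual 43.8 km
  B: calculated 220.9 vs reported 220.9 → residual 0.0 km
  C: calculated 161.3 vs reported 161.3 → residual 0.0 km
  D: calculated 117.6 vs reported 117.5 → residual 0.1 km
B, C, D are mutually consistent (residuals ≈ 0); A is off by 43.8 km.

A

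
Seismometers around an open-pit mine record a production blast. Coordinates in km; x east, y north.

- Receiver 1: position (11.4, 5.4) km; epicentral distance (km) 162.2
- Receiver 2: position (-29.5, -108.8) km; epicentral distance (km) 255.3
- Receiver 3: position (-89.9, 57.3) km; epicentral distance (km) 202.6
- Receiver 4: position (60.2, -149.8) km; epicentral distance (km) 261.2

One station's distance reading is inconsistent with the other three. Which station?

Receiver 1

Solve using three stations at a time. Using Receiver 2, Receiver 3, Receiver 4 (subtract circle equations pairwise → linear system) gives (x, y) ≈ (106.5, 107.3).
Distances from that point to each station vs reported:
  Receiver 1: calculated 139.4 vs reported 162.2 → residual 22.8 km
  Receiver 2: calculated 255.4 vs reported 255.3 → residual 0.1 km
  Receiver 3: calculated 202.7 vs reported 202.6 → residual 0.1 km
  Receiver 4: calculated 261.3 vs reported 261.2 → residual 0.1 km
Receiver 2, Receiver 3, Receiver 4 are mutually consistent (residuals ≈ 0); Receiver 1 is off by 22.8 km.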